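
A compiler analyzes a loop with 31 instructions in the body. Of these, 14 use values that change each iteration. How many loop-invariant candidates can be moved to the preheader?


Invariant candidates = total - loop-dependent
= 31 - 14 = 17

17


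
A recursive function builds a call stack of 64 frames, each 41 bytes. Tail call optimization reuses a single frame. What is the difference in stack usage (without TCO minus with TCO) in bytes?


Without TCO: 64 * 41 = 2624 bytes
With TCO: reuse 1 frame = 41 bytes
Savings = 2624 - 41 = 2583

2583


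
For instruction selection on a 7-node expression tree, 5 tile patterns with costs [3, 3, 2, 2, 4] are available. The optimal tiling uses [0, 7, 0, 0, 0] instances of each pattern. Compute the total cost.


Total cost = sum(count_i * cost_i)
= 0*3 + 7*3 + 0*2 + 0*2 + 0*4
= 21

21


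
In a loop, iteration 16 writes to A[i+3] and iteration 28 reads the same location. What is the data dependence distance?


Distance = read iteration - write iteration
= 28 - 16 = 12

12


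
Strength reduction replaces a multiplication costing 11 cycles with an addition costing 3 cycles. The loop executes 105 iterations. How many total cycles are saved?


Per-iteration saving = 11 - 3 = 8
Total saved = 105 * 8 = 840

840


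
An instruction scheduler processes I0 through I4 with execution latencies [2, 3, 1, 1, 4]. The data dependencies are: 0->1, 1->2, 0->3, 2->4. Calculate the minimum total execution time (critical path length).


Compute longest path through dependency graph: dist(Ik) = max over predecessors of dist + latency(Ik).
dist(I0) = latency 2 = 2
dist(I1) = dist(I0) + 3 = 2 + 3 = 5
dist(I2) = dist(I1) + 1 = 5 + 1 = 6
dist(I3) = dist(I0) + 1 = 2 + 1 = 3
dist(I4) = dist(I2) + 4 = 6 + 4 = 10
Critical path = max dist = 10

10


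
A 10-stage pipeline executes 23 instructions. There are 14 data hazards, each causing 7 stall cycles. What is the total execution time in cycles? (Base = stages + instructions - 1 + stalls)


Base cycles = 10 + 23 - 1 = 32
Total stalls = 14 * 7 = 98
Total = 32 + 98 = 130

130


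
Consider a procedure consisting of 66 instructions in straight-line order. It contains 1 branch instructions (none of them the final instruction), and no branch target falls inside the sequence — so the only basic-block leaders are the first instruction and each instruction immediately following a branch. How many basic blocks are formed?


With no in-sequence branch targets, the leaders are the first instruction plus the instruction after each branch.
Number of basic blocks = branches + 1
= 1 + 1 = 2

2


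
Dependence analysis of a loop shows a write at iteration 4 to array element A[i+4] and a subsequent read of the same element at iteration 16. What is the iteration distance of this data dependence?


Distance = read iteration - write iteration
= 16 - 4 = 12

12


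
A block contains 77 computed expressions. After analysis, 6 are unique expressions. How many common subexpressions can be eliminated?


CSE count = total expressions - unique expressions
= 77 - 6 = 71

71


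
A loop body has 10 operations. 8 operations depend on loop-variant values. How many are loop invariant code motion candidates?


Invariant candidates = total - loop-dependent
= 10 - 8 = 2

2


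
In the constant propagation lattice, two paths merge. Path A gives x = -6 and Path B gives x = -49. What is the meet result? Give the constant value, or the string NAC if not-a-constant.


Meet operation: if both paths give the same constant, result is that constant; if they differ, result is NAC (not-a-constant).
Path A: -6, Path B: -49 -> differ
Result: not-a-constant -> NAC

NAC


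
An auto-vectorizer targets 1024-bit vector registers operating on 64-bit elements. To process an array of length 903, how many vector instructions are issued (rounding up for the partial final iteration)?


Width = 1024 / 64 = 16 elements per vector op
Iterations = ceil(903 / 16) = 57

57


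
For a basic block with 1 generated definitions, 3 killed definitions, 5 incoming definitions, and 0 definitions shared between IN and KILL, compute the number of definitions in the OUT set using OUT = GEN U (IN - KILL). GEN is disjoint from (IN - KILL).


IN - KILL: 5 - 0 = 5 surviving definitions
OUT = GEN + surviving = 1 + 5 = 6

6


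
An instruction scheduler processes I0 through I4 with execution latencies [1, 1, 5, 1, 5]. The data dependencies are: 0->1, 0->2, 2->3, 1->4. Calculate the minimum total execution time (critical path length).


Compute longest path through dependency graph: dist(Ik) = max over predecessors of dist + latency(Ik).
dist(I0) = latency 1 = 1
dist(I1) = dist(I0) + 1 = 1 + 1 = 2
dist(I2) = dist(I0) + 5 = 1 + 5 = 6
dist(I3) = dist(I2) + 1 = 6 + 1 = 7
dist(I4) = dist(I1) + 5 = 2 + 5 = 7
Critical path = max dist = 7

7


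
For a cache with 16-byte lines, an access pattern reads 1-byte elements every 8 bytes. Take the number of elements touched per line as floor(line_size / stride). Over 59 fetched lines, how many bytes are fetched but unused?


Elements per line = floor(16 / 8) = 2
Bytes used per line = 2 * 1 = 2
Wasted per line = 16 - 2 = 14
Total wasted = 14 * 59 = 826

826


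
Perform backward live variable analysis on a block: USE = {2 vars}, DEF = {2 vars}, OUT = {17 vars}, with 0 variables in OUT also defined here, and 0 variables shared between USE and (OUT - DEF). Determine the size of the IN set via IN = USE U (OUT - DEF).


OUT - DEF: 17 - 0 = 17
|IN| = |USE| + |OUT - DEF| - |USE ∩ (OUT - DEF)| = 2 + 17 - 0 = 19

19


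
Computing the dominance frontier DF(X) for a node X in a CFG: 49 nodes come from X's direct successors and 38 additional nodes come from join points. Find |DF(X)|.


DF(X) = direct successor contributions + join point contributions
= 49 + 38 = 87

87


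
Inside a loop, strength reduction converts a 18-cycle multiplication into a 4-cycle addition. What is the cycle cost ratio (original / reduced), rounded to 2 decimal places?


Ratio = mult_cost / add_cost = 18 / 4 = 4.5

4.5


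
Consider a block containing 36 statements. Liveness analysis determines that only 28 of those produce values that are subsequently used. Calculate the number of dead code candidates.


Dead code = total statements - live definitions
= 36 - 28 = 8

8


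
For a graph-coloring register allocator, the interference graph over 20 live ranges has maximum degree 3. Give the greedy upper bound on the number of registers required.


Greedy coloring never needs more than (max_degree + 1) colors: when coloring a vertex, at most max_degree neighbors are already colored.
Upper bound = 3 + 1 = 4

4


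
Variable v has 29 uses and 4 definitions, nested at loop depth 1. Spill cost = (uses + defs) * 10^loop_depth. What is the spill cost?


uses + defs = 29 + 4 = 33
10^1 = 10
Spill cost = 33 * 10 = 330

330


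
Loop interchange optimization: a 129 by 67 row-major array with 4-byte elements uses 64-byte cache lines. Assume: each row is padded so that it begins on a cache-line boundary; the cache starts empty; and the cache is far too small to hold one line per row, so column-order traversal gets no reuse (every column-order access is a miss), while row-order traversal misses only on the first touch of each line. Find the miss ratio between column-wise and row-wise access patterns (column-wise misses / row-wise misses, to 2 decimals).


Each row occupies 67 * 4 = 268 bytes and starts on a line boundary, so it spans ceil(268 / 64) = 5 cache lines.
Row-major traversal misses (one per line touched): 129 * ceil(67 * 4 / 64) = 645
Column-major traversal misses (no reuse, every access misses): 129 * 67 = 8643
Ratio = 8643 / 645 = 13.4

13.4


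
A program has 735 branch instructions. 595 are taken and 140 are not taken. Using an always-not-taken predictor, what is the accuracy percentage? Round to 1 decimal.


Predictor: always-not-taken
Correct predictions = 140
Accuracy = 140 / 735 * 100 = 19.0%

19.0


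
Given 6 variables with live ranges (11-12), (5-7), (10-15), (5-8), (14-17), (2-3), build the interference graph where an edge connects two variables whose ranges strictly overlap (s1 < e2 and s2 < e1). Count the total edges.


Check all pairs for overlapping intervals.
Two intervals (s1,e1) and (s2,e2) overlap if s1 < e2 and s2 < e1.
v0 (11-12) vs v1..v5: overlaps v2 -> 1
v1 (5-7) vs v2..v5: overlaps v3 -> 1
v2 (10-15) vs v3..v5: overlaps v4 -> 1
v3 (5-8) vs v4..v5: overlaps none -> 0
v4 (14-17) vs v5: overlaps none -> 0
Total overlapping pairs = 1 + 1 + 1 + 0 + 0 = 3

3


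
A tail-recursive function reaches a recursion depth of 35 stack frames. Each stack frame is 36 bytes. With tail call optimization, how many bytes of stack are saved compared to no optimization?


Without TCO: 35 * 36 = 1260 bytes
With TCO: reuse 1 frame = 36 bytes
Savings = 1260 - 36 = 1224

1224


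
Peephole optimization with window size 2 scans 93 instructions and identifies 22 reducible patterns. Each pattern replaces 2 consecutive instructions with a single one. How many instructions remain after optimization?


Each match removes 1 instructions.
Total removed = 22 * 1 = 22
Remaining = 93 - 22 = 71

71


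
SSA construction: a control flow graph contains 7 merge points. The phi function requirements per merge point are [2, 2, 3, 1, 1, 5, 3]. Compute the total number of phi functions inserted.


Total phi functions = sum of phi functions at each join node
= 2 + 2 + 3 + 1 + 1 + 5 + 3 = 17

17


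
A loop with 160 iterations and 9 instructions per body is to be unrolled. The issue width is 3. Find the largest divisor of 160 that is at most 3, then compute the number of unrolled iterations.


Largest divisor of 160 <= 3 is 2
New iterations = 160 / 2 = 80

80


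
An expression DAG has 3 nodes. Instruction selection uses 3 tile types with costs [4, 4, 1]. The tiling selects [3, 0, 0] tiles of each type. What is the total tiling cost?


Total cost = sum(count_i * cost_i)
= 3*4 + 0*4 + 0*1
= 12

12


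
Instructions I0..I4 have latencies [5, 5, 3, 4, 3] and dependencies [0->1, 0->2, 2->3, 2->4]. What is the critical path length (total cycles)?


Compute longest path through dependency graph: dist(Ik) = max over predecessors of dist + latency(Ik).
dist(I0) = latency 5 = 5
dist(I1) = dist(I0) + 5 = 5 + 5 = 10
dist(I2) = dist(I0) + 3 = 5 + 3 = 8
dist(I3) = dist(I2) + 4 = 8 + 4 = 12
dist(I4) = dist(I2) + 3 = 8 + 3 = 11
Critical path = max dist = 12

12


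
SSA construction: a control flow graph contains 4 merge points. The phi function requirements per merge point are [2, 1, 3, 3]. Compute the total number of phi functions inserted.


Total phi functions = sum of phi functions at each join node
= 2 + 1 + 3 + 3 = 9

9


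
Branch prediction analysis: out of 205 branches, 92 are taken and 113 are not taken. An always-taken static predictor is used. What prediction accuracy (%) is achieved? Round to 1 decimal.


Predictor: always-taken
Correct predictions = 92
Accuracy = 92 / 205 * 100 = 44.9%

44.9


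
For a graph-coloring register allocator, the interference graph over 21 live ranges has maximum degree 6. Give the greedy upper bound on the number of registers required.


Greedy coloring never needs more than (max_degree + 1) colors: when coloring a vertex, at most max_degree neighbors are already colored.
Upper bound = 6 + 1 = 7

7


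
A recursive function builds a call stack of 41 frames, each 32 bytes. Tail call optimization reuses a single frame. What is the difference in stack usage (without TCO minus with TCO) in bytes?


Without TCO: 41 * 32 = 1312 bytes
With TCO: reuse 1 frame = 32 bytes
Savings = 1312 - 32 = 1280

1280


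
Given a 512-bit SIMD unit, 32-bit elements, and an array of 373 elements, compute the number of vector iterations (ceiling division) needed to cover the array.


Width = 512 / 32 = 16 elements per vector op
Iterations = ceil(373 / 16) = 24

24


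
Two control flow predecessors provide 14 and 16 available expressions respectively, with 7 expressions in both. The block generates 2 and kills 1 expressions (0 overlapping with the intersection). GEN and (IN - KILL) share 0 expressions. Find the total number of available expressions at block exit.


IN = intersection of predecessors = 7
IN - KILL = 7 - 0 = 7
|OUT| = |GEN| + |IN - KILL| - |GEN ∩ (IN - KILL)| = 2 + 7 - 0 = 9

9


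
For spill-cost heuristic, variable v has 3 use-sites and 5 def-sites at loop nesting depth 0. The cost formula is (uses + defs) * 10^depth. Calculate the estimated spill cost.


uses + defs = 3 + 5 = 8
10^0 = 1
Spill cost = 8 * 1 = 8

8


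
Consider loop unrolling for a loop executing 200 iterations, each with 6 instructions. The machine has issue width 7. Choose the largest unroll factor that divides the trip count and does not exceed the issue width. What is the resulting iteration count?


Largest divisor of 200 <= 7 is 5
New iterations = 200 / 5 = 40

40


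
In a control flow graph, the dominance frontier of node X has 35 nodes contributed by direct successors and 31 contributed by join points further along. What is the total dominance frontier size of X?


DF(X) = direct successor contributions + join point contributions
= 35 + 31 = 66

66


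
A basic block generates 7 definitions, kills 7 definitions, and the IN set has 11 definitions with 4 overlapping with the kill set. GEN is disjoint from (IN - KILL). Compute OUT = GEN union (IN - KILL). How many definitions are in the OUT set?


IN - KILL: 11 - 4 = 7 surviving definitions
OUT = GEN + surviving = 7 + 7 = 14

14


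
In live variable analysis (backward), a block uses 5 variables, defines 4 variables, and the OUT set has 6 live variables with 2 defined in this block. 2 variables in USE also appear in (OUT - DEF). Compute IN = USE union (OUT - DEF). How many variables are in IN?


OUT - DEF: 6 - 2 = 4
|IN| = |USE| + |OUT - DEF| - |USE ∩ (OUT - DEF)| = 5 + 4 - 2 = 7

7


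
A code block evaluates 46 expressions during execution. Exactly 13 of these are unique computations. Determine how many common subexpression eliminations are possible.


CSE count = total expressions - unique expressions
= 46 - 13 = 33

33


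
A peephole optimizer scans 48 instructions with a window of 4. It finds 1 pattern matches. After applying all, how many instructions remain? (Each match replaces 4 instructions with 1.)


Each match removes 3 instructions.
Total removed = 1 * 3 = 3
Remaining = 48 - 3 = 45

45


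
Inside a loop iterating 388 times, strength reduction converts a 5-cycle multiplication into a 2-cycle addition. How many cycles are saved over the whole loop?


Per-iteration saving = 5 - 2 = 3
Total saved = 388 * 3 = 1164

1164


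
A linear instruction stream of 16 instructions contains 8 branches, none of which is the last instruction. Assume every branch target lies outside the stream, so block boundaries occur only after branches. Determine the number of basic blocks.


With no in-sequence branch targets, the leaders are the first instruction plus the instruction after each branch.
Number of basic blocks = branches + 1
= 8 + 1 = 9

9


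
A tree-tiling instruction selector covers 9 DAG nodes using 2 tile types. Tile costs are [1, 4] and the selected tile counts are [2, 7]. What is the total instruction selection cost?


Total cost = sum(count_i * cost_i)
= 2*1 + 7*4
= 30

30


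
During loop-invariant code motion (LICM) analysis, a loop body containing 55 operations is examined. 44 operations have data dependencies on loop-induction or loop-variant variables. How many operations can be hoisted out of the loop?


Invariant candidates = total - loop-dependent
= 55 - 44 = 11

11


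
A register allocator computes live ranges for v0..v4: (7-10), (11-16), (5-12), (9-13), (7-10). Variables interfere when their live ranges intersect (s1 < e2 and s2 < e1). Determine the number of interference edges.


Check all pairs for overlapping intervals.
Two intervals (s1,e1) and (s2,e2) overlap if s1 < e2 and s2 < e1.
v0 (7-10) vs v1..v4: overlaps v2, v3, v4 -> 3
v1 (11-16) vs v2..v4: overlaps v2, v3 -> 2
v2 (5-12) vs v3..v4: overlaps v3, v4 -> 2
v3 (9-13) vs v4: overlaps v4 -> 1
Total overlapping pairs = 3 + 2 + 2 + 1 = 8

8


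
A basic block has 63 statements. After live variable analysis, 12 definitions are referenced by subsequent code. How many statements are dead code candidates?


Dead code = total statements - live definitions
= 63 - 12 = 51

51


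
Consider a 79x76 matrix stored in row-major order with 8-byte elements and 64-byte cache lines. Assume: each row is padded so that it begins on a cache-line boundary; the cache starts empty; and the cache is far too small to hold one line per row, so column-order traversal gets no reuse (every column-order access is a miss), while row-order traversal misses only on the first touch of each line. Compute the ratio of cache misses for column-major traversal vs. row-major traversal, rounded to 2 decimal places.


Each row occupies 76 * 8 = 608 bytes and starts on a line boundary, so it spans ceil(608 / 64) = 10 cache lines.
Row-major traversal misses (one per line touched): 79 * ceil(76 * 8 / 64) = 790
Column-major traversal misses (no reuse, every access misses): 79 * 76 = 6004
Ratio = 6004 / 790 = 7.6

7.6


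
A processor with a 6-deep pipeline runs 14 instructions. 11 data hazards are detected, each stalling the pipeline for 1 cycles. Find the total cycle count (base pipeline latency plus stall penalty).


Base cycles = 6 + 14 - 1 = 19
Total stalls = 11 * 1 = 11
Total = 19 + 11 = 30

30


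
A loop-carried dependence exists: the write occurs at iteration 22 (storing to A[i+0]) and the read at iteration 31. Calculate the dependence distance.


Distance = read iteration - write iteration
= 31 - 22 = 9

9


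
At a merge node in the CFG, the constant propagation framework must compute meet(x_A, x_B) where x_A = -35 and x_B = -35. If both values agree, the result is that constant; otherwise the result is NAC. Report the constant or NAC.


Meet operation: if both paths give the same constant, result is that constant; if they differ, result is NAC (not-a-constant).
Path A: -35, Path B: -35 -> equal
Result: constant -> -35

-35


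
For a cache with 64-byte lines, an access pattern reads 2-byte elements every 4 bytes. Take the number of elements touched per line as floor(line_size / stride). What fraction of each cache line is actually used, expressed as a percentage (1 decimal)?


Elements per cache line = floor(64 / 4) = 16
Bytes used = 16 * 2 = 32
Utilization = 32 / 64 * 100 = 50.0%

50.0


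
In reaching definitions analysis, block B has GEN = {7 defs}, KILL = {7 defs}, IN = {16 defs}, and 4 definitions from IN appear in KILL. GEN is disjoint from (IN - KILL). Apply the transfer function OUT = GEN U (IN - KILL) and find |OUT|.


IN - KILL: 16 - 4 = 12 surviving definitions
OUT = GEN + surviving = 7 + 12 = 19

19


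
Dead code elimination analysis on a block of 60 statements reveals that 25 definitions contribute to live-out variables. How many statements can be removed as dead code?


Dead code = total statements - live definitions
= 60 - 25 = 35

35


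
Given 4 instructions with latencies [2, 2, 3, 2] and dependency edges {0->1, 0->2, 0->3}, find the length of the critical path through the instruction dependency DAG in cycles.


Compute longest path through dependency graph: dist(Ik) = max over predecessors of dist + latency(Ik).
dist(I0) = latency 2 = 2
dist(I1) = dist(I0) + 2 = 2 + 2 = 4
dist(I2) = dist(I0) + 3 = 2 + 3 = 5
dist(I3) = dist(I0) + 2 = 2 + 2 = 4
Critical path = max dist = 5

5


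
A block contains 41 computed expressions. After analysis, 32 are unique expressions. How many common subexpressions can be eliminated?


CSE count = total expressions - unique expressions
= 41 - 32 = 9

9


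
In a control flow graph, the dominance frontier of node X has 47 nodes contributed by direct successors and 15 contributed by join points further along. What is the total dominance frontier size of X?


DF(X) = direct successor contributions + join point contributions
= 47 + 15 = 62

62


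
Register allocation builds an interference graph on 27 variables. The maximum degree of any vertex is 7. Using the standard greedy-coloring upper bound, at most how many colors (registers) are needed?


Greedy coloring never needs more than (max_degree + 1) colors: when coloring a vertex, at most max_degree neighbors are already colored.
Upper bound = 7 + 1 = 8

8


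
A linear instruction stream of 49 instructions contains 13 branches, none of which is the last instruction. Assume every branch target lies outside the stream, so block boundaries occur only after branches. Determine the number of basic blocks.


With no in-sequence branch targets, the leaders are the first instruction plus the instruction after each branch.
Number of basic blocks = branches + 1
= 13 + 1 = 14

14


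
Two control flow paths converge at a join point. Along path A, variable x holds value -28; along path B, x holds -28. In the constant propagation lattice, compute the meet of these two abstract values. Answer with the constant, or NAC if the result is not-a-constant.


Meet operation: if both paths give the same constant, result is that constant; if they differ, result is NAC (not-a-constant).
Path A: -28, Path B: -28 -> equal
Result: constant -> -28

-28


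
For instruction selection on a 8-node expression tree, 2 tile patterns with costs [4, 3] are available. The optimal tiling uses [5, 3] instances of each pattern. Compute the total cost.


Total cost = sum(count_i * cost_i)
= 5*4 + 3*3
= 29

29


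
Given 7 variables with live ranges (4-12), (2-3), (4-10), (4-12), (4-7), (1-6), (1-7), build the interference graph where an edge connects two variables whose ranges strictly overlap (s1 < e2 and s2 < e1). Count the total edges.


Check all pairs for overlapping intervals.
Two intervals (s1,e1) and (s2,e2) overlap if s1 < e2 and s2 < e1.
v0 (4-12) vs v1..v6: overlaps v2, v3, v4, v5, v6 -> 5
v1 (2-3) vs v2..v6: overlaps v5, v6 -> 2
v2 (4-10) vs v3..v6: overlaps v3, v4, v5, v6 -> 4
v3 (4-12) vs v4..v6: overlaps v4, v5, v6 -> 3
v4 (4-7) vs v5..v6: overlaps v5, v6 -> 2
v5 (1-6) vs v6: overlaps v6 -> 1
Total overlapping pairs = 5 + 2 + 4 + 3 + 2 + 1 = 17

17


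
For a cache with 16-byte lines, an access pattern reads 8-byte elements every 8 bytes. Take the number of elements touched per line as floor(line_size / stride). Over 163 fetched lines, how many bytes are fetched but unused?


Elements per line = floor(16 / 8) = 2
Bytes used per line = 2 * 8 = 16
Wasted per line = 16 - 16 = 0
Total wasted = 0 * 163 = 0

0


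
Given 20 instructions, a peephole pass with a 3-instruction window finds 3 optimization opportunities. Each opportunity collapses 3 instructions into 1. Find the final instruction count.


Each match removes 2 instructions.
Total removed = 3 * 2 = 6
Remaining = 20 - 6 = 14

14


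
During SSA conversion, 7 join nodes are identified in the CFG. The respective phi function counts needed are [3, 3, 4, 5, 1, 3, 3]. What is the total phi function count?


Total phi functions = sum of phi functions at each join node
= 3 + 3 + 4 + 5 + 1 + 3 + 3 = 22

22


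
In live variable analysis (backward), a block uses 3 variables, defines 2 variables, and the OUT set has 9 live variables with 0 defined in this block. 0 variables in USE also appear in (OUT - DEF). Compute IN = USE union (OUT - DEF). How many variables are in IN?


OUT - DEF: 9 - 0 = 9
|IN| = |USE| + |OUT - DEF| - |USE ∩ (OUT - DEF)| = 3 + 9 - 0 = 12

12


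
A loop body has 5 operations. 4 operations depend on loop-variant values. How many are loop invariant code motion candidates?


Invariant candidates = total - loop-dependent
= 5 - 4 = 1

1


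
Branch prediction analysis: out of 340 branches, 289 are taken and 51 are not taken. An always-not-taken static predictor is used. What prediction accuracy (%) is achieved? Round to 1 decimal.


Predictor: always-not-taken
Correct predictions = 51
Accuracy = 51 / 340 * 100 = 15.0%

15.0


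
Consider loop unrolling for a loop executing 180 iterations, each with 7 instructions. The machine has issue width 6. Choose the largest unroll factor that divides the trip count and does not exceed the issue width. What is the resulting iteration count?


Largest divisor of 180 <= 6 is 6
New iterations = 180 / 6 = 30

30


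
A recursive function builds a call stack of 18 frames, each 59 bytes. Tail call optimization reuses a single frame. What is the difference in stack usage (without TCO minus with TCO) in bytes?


Without TCO: 18 * 59 = 1062 bytes
With TCO: reuse 1 frame = 59 bytes
Savings = 1062 - 59 = 1003

1003


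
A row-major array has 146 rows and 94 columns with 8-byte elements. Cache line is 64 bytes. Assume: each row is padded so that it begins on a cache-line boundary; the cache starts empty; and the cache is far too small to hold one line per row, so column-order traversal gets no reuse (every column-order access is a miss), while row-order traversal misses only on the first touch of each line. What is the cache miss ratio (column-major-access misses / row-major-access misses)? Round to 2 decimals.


Each row occupies 94 * 8 = 752 bytes and starts on a line boundary, so it spans ceil(752 / 64) = 12 cache lines.
Row-major traversal misses (one per line touched): 146 * ceil(94 * 8 / 64) = 1752
Column-major traversal misses (no reuse, every access misses): 146 * 94 = 13724
Ratio = 13724 / 1752 = 7.83

7.83


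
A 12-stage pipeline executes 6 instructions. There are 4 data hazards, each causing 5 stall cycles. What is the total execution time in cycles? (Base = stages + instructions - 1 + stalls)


Base cycles = 12 + 6 - 1 = 17
Total stalls = 4 * 5 = 20
Total = 17 + 20 = 37

37


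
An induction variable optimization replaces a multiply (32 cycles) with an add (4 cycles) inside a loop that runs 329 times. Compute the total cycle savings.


Per-iteration saving = 32 - 4 = 28
Total saved = 329 * 28 = 9212

9212


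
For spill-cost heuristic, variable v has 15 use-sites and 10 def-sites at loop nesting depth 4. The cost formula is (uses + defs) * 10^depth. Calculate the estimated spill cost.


uses + defs = 15 + 10 = 25
10^4 = 10000
Spill cost = 25 * 10000 = 250000

250000


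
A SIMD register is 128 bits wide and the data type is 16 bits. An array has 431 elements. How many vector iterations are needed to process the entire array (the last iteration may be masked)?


Width = 128 / 16 = 8 elements per vector op
Iterations = ceil(431 / 8) = 54

54


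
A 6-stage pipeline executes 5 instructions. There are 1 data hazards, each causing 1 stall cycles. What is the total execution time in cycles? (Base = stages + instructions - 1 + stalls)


Base cycles = 6 + 5 - 1 = 10
Total stalls = 1 * 1 = 1
Total = 10 + 1 = 11

11


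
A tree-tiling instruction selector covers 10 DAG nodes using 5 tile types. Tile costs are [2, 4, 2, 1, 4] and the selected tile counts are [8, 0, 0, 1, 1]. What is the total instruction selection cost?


Total cost = sum(count_i * cost_i)
= 8*2 + 0*4 + 0*2 + 1*1 + 1*4
= 21

21


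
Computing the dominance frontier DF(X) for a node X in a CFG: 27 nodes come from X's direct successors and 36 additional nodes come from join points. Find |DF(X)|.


DF(X) = direct successor contributions + join point contributions
= 27 + 36 = 63

63


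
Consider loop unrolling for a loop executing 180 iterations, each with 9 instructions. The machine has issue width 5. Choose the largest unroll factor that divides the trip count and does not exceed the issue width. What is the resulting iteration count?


Largest divisor of 180 <= 5 is 5
New iterations = 180 / 5 = 36

36


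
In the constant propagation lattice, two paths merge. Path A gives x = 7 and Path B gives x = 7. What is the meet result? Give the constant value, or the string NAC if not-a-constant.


Meet operation: if both paths give the same constant, result is that constant; if they differ, result is NAC (not-a-constant).
Path A: 7, Path B: 7 -> equal
Result: constant -> 7

7


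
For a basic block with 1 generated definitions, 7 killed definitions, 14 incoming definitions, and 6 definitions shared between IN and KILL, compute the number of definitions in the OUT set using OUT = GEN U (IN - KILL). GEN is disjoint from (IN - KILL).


IN - KILL: 14 - 6 = 8 surviving definitions
OUT = GEN + surviving = 1 + 8 = 9

9


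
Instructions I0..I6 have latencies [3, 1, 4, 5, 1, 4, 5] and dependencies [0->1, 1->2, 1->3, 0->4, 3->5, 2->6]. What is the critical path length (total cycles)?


Compute longest path through dependency graph: dist(Ik) = max over predecessors of dist + latency(Ik).
dist(I0) = latency 3 = 3
dist(I1) = dist(I0) + 1 = 3 + 1 = 4
dist(I2) = dist(I1) + 4 = 4 + 4 = 8
dist(I3) = dist(I1) + 5 = 4 + 5 = 9
dist(I4) = dist(I0) + 1 = 3 + 1 = 4
dist(I5) = dist(I3) + 4 = 9 + 4 = 13
dist(I6) = dist(I2) + 5 = 8 + 5 = 13
Critical path = max dist = 13

13


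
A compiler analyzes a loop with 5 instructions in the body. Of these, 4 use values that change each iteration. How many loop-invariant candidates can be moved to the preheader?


Invariant candidates = total - loop-dependent
= 5 - 4 = 1

1


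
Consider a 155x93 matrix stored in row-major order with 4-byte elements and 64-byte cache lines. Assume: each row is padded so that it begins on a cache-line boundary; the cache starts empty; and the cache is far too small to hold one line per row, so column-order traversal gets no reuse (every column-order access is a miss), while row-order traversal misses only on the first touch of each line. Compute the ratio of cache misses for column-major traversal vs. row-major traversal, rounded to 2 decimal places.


Each row occupies 93 * 4 = 372 bytes and starts on a line boundary, so it spans ceil(372 / 64) = 6 cache lines.
Row-major traversal misses (one per line touched): 155 * ceil(93 * 4 / 64) = 930
Column-major traversal misses (no reuse, every access misses): 155 * 93 = 14415
Ratio = 14415 / 930 = 15.5

15.5


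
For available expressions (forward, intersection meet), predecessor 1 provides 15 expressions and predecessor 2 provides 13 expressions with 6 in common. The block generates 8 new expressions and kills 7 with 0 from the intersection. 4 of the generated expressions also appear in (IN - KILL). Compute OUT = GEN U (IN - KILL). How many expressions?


IN = intersection of predecessors = 6
IN - KILL = 6 - 0 = 6
|OUT| = |GEN| + |IN - KILL| - |GEN ∩ (IN - KILL)| = 8 + 6 - 4 = 10

10


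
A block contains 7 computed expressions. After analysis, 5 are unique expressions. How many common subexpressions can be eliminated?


CSE count = total expressions - unique expressions
= 7 - 5 = 2

2


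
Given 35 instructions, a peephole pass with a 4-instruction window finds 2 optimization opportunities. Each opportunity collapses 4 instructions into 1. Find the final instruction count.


Each match removes 3 instructions.
Total removed = 2 * 3 = 6
Remaining = 35 - 6 = 29

29


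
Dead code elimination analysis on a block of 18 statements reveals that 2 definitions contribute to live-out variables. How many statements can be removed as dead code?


Dead code = total statements - live definitions
= 18 - 2 = 16

16


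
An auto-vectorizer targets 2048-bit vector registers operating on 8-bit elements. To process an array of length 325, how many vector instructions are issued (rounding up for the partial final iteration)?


Width = 2048 / 8 = 256 elements per vector op
Iterations = ceil(325 / 256) = 2

2


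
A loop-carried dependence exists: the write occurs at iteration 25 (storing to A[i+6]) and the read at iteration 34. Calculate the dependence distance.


Distance = read iteration - write iteration
= 34 - 25 = 9

9


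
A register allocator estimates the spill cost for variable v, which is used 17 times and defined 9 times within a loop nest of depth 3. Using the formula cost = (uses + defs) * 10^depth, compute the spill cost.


uses + defs = 17 + 9 = 26
10^3 = 1000
Spill cost = 26 * 1000 = 26000

26000


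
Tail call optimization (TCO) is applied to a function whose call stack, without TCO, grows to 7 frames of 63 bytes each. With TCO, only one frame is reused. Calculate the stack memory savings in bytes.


Without TCO: 7 * 63 = 441 bytes
With TCO: reuse 1 frame = 63 bytes
Savings = 441 - 63 = 378

378


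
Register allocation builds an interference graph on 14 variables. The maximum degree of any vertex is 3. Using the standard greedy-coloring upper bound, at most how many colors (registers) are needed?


Greedy coloring never needs more than (max_degree + 1) colors: when coloring a vertex, at most max_degree neighbors are already colored.
Upper bound = 3 + 1 = 4

4


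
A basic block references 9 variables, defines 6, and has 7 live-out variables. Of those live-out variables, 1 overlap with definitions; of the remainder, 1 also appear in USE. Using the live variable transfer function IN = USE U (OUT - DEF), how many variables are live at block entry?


OUT - DEF: 7 - 1 = 6
|IN| = |USE| + |OUT - DEF| - |USE ∩ (OUT - DEF)| = 9 + 6 - 1 = 14

14


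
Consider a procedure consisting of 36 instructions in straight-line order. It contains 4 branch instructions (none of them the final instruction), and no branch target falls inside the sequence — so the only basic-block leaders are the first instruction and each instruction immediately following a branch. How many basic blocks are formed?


With no in-sequence branch targets, the leaders are the first instruction plus the instruction after each branch.
Number of basic blocks = branches + 1
= 4 + 1 = 5

5


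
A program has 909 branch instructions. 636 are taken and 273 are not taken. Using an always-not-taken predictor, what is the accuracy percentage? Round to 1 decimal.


Predictor: always-not-taken
Correct predictions = 273
Accuracy = 273 / 909 * 100 = 30.0%

30.0


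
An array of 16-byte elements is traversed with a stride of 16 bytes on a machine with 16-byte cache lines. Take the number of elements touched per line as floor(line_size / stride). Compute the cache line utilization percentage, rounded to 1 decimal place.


Elements per cache line = floor(16 / 16) = 1
Bytes used = 1 * 16 = 16
Utilization = 16 / 16 * 100 = 100.0%

100.0


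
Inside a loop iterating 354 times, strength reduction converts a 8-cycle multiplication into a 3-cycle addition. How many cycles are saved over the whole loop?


Per-iteration saving = 8 - 3 = 5
Total saved = 354 * 5 = 1770

1770


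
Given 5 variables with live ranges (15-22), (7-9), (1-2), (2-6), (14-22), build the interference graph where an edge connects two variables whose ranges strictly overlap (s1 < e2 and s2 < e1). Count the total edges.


Check all pairs for overlapping intervals.
Two intervals (s1,e1) and (s2,e2) overlap if s1 < e2 and s2 < e1.
v0 (15-22) vs v1..v4: overlaps v4 -> 1
v1 (7-9) vs v2..v4: overlaps none -> 0
v2 (1-2) vs v3..v4: overlaps none -> 0
v3 (2-6) vs v4: overlaps none -> 0
Total overlapping pairs = 1 + 0 + 0 + 0 = 1

1


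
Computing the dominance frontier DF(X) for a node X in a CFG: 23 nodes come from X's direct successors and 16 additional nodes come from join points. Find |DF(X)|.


DF(X) = direct successor contributions + join point contributions
= 23 + 16 = 39

39


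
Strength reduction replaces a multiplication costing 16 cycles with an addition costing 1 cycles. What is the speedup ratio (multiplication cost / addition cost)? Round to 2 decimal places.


Ratio = mult_cost / add_cost = 16 / 1 = 16.0

16.0


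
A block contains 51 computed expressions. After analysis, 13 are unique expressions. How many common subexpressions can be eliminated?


CSE count = total expressions - unique expressions
= 51 - 13 = 38

38


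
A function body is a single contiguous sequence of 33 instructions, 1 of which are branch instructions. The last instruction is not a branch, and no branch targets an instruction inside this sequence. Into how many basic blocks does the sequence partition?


With no in-sequence branch targets, the leaders are the first instruction plus the instruction after each branch.
Number of basic blocks = branches + 1
= 1 + 1 = 2

2


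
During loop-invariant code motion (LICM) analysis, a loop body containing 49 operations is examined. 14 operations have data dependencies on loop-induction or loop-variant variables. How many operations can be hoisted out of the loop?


Invariant candidates = total - loop-dependent
= 49 - 14 = 35

35


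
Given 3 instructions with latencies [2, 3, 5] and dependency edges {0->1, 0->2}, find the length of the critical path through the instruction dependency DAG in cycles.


Compute longest path through dependency graph: dist(Ik) = max over predecessors of dist + latency(Ik).
dist(I0) = latency 2 = 2
dist(I1) = dist(I0) + 3 = 2 + 3 = 5
dist(I2) = dist(I0) + 5 = 2 + 5 = 7
Critical path = max dist = 7

7


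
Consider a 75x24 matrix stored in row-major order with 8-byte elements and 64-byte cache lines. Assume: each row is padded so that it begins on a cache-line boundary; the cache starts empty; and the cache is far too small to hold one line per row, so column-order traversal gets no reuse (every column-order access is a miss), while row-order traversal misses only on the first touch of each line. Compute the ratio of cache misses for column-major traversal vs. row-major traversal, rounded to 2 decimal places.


Each row occupies 24 * 8 = 192 bytes and starts on a line boundary, so it spans ceil(192 / 64) = 3 cache lines.
Row-major traversal misses (one per line touched): 75 * ceil(24 * 8 / 64) = 225
Column-major traversal misses (no reuse, every access misses): 75 * 24 = 1800
Ratio = 1800 / 225 = 8.0

8.0


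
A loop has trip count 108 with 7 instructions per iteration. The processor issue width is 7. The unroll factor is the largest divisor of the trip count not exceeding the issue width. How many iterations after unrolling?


Largest divisor of 108 <= 7 is 6
New iterations = 108 / 6 = 18

18


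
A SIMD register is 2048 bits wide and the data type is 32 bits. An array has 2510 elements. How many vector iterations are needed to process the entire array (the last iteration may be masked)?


Width = 2048 / 32 = 64 elements per vector op
Iterations = ceil(2510 / 64) = 40

40


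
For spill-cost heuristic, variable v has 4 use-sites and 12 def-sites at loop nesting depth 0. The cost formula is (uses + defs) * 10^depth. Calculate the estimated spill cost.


uses + defs = 4 + 12 = 16
10^0 = 1
Spill cost = 16 * 1 = 16

16


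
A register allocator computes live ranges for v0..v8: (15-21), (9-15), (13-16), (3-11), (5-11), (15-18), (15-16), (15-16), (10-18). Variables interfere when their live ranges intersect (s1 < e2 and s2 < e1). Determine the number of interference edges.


Check all pairs for overlapping intervals.
Two intervals (s1,e1) and (s2,e2) overlap if s1 < e2 and s2 < e1.
v0 (15-21) vs v1..v8: overlaps v2, v5, v6, v7, v8 -> 5
v1 (9-15) vs v2..v8: overlaps v2, v3, v4, v8 -> 4
v2 (13-16) vs v3..v8: overlaps v5, v6, v7, v8 -> 4
v3 (3-11) vs v4..v8: overlaps v4, v8 -> 2
v4 (5-11) vs v5..v8: overlaps v8 -> 1
v5 (15-18) vs v6..v8: overlaps v6, v7, v8 -> 3
v6 (15-16) vs v7..v8: overlaps v7, v8 -> 2
v7 (15-16) vs v8: overlaps v8 -> 1
Total overlapping pairs = 5 + 4 + 4 + 2 + 1 + 3 + 2 + 1 = 22

22


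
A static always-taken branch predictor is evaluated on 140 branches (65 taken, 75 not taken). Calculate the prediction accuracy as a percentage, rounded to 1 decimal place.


Predictor: always-taken
Correct predictions = 65
Accuracy = 65 / 140 * 100 = 46.4%

46.4
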